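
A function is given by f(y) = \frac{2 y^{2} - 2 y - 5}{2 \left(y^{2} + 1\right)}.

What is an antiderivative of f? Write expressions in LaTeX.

For F(y) to be correct the identity F'(y) - f(y) = 0 must hold.
Check: d/dy[\frac{2 y - \log{\left(y^{2} + 1 \right)} - 7 \operatorname{atan}{\left(y \right)}}{2}] = \frac{2 y^{2} - 2 y - 5}{2 y^{2} + 2}, which equals f(y).

An antiderivative is F(y) = \frac{2 y - \log{\left(y^{2} + 1 \right)} - 7 \operatorname{atan}{\left(y \right)}}{2}.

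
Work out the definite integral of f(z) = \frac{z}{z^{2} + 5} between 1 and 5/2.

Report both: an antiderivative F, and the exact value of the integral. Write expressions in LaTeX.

f matches the chain-rule pattern g'(h)*h' with inner function h(z) = \frac{z^{2}}{2} + \frac{5}{2}; substituting u = h(z) collapses the integral.
F(z) = \frac{\log{\left(\frac{z^{2}}{2} + \frac{5}{2} \right)}}{2} is an antiderivative of f.
Check: d/dz[\frac{\log{\left(\frac{z^{2}}{2} + \frac{5}{2} \right)}}{2}] = \frac{z}{z^{2} + 5} = f(z).
F(5/2) = \frac{\log{\left(\frac{45}{8} \right)}}{2}; F(1) = \frac{\log{\left(3 \right)}}{2}.
Integral = F(5/2) - F(1) = - \frac{\log{\left(3 \right)}}{2} + \frac{\log{\left(\frac{45}{8} \right)}}{2}.

Antiderivative: F(z) = \frac{\log{\left(\frac{z^{2}}{2} + \frac{5}{2} \right)}}{2}; value = - \frac{\log{\left(3 \right)}}{2} + \frac{\log{\left(\frac{45}{8} \right)}}{2}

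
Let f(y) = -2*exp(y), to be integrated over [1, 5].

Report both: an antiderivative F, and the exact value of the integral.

Antiderivative: F(y) = -2*exp(y); value = -2*exp(5) + 2*exp(1)

Since d/dy undoes antidifferentiation here, F'(y) = f(y) is required of F(y).
F(y) = -2*exp(y) is an antiderivative of f.
Check: d/dy[-2*exp(y)] = -2*exp(y) = f(y).
F(5) = -2*exp(5); F(1) = -2*exp(1).
Integral = F(5) - F(1) = -2*exp(5) + 2*exp(1).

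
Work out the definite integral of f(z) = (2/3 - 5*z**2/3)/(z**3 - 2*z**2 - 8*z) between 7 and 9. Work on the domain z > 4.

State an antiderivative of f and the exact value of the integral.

The denominator factors as 3*z*(z - 4)*(z + 2); partial fractions split f into directly integrable pieces: -1/(2*(z + 2)) - 13/(12*(z - 4)) - 1/(12*z).
F(z) = -log(z)/12 - 13*log(z - 4)/12 - log(z + 2)/2 is an antiderivative of f.
Check: d/dz[-log(z)/12 - 13*log(z - 4)/12 - log(z + 2)/2] = (2 - 5*z**2)/(3*z**3 - 6*z**2 - 24*z), which equals f(z).
F(9) = -13*log(5)/12 - log(11)/2 - log(9)/12; F(7) = -13*log(3)/12 - log(9)/2 - log(7)/12.
Integral = F(9) - F(7) = -13*log(5)/12 - log(11)/2 + log(7)/12 + 5*log(9)/12 + 13*log(3)/12.

Antiderivative: F(z) = -log(z)/12 - 13*log(z - 4)/12 - log(z + 2)/2; value = -13*log(5)/12 - log(11)/2 + log(7)/12 + 5*log(9)/12 + 13*log(3)/12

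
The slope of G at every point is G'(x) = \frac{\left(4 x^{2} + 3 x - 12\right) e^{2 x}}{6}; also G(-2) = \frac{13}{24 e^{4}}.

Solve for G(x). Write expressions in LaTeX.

G'(x) has the shape u'v + uv' for u = \frac{x^{2}}{3} - \frac{x}{12} - \frac{23}{24} and v = e^{2 x} — it is the derivative of the product u*v.
A general antiderivative is \frac{\left(8 x^{2} - 2 x - 23\right) e^{2 x}}{24} + C.
The condition gives C = \frac{13}{24 e^{4}} - (\frac{13}{24 e^{4}}) = 0.
So G(x) = \frac{x^{2} e^{2 x}}{3} - \frac{x e^{2 x}}{12} - \frac{23 e^{2 x}}{24}.
Check: d/dx[\frac{x^{2} e^{2 x}}{3} - \frac{x e^{2 x}}{12} - \frac{23 e^{2 x}}{24}] = \frac{2 x^{2} e^{2 x}}{3} + \frac{x e^{2 x}}{2} - 2 e^{2 x}, which equals G'(x).

G(x) = \frac{x^{2} e^{2 x}}{3} - \frac{x e^{2 x}}{12} - \frac{23 e^{2 x}}{24}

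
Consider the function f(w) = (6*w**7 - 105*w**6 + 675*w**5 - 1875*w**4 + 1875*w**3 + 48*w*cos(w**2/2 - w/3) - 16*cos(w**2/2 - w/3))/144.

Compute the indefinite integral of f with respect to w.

F(w) = w**8/192 - 5*w**7/48 + 25*w**6/32 - 125*w**5/48 + 625*w**4/192 + sin(w**2/2 - w/3)/3 + C

An antiderivative F(w) passes only if d/dw[F] lands on f(w) exactly.
Check: d/dw[w**8/192 - 5*w**7/48 + 25*w**6/32 - 125*w**5/48 + 625*w**4/192 + sin(w**2/2 - w/3)/3] = w**7/24 - 35*w**6/48 + 75*w**5/16 - 625*w**4/48 + 625*w**3/48 + w*cos(w**2/2 - w/3)/3 - cos(w**2/2 - w/3)/9, which equals f(w).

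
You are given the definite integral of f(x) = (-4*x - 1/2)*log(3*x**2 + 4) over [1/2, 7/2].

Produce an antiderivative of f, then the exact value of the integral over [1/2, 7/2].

Any candidate F(x) must reproduce f(x) exactly when differentiated.
F(x) = (12*x**2 + 3*x*(-4*x - 1)*log(3*x**2 + 4) + 6*x - 16*log(x**2 + 4/3) - 4*sqrt(3)*atan(sqrt(3)*x/2))/6 is an antiderivative of f.
Check: d/dx[(12*x**2 + 3*x*(-4*x - 1)*log(3*x**2 + 4) + 6*x - 16*log(x**2 + 4/3) - 4*sqrt(3)*atan(sqrt(3)*x/2))/6] = -4*x*log(3*x**2 + 4) - log(3*x**2 + 4)/2, which equals f(x).
F(7/2) = -105*log(163/4)/4 - 8*log(163/12)/3 - 2*sqrt(3)*atan(7*sqrt(3)/4)/3 + 28; F(1/2) = -8*log(19/12)/3 - 3*log(19/4)/4 - 2*sqrt(3)*atan(sqrt(3)/4)/3 + 1.
Integral = F(7/2) - F(1/2) = -105*log(163/4)/4 - 8*log(163/12)/3 - 2*sqrt(3)*atan(7*sqrt(3)/4)/3 + 2*sqrt(3)*atan(sqrt(3)/4)/3 + 3*log(19/4)/4 + 8*log(19/12)/3 + 27.

Antiderivative: F(x) = (12*x**2 + 3*x*(-4*x - 1)*log(3*x**2 + 4) + 6*x - 16*log(x**2 + 4/3) - 4*sqrt(3)*atan(sqrt(3)*x/2))/6; value = -105*log(163/4)/4 - 8*log(163/12)/3 - 2*sqrt(3)*atan(7*sqrt(3)/4)/3 + 2*sqrt(3)*atan(sqrt(3)/4)/3 + 3*log(19/4)/4 + 8*log(19/12)/3 + 27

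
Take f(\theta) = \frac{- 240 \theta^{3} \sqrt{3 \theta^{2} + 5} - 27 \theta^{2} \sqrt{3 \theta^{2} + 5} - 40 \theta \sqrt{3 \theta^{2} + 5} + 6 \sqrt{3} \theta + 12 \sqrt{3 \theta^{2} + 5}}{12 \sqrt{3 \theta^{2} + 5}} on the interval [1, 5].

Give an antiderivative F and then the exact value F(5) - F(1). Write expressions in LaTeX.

Antiderivative: F(\theta) = \frac{\sqrt{3} \left(- 60 \sqrt{3} \theta^{4} - 9 \sqrt{3} \theta^{3} - 20 \sqrt{3} \theta^{2} + 12 \sqrt{3} \theta + 6 \sqrt{3 \theta^{2} + 5} - 24 \sqrt{3}\right)}{36}; value = -3249 - \frac{\sqrt{6}}{3} + \frac{2 \sqrt{15}}{3}

Whatever form F(\theta) takes, F'(\theta) = f(\theta) is non-negotiable.
F(\theta) = \frac{\sqrt{3} \left(- 60 \sqrt{3} \theta^{4} - 9 \sqrt{3} \theta^{3} - 20 \sqrt{3} \theta^{2} + 12 \sqrt{3} \theta + 6 \sqrt{3 \theta^{2} + 5} - 24 \sqrt{3}\right)}{36} is an antiderivative of f.
Check: d/d\theta[\frac{\sqrt{3} \left(- 60 \sqrt{3} \theta^{4} - 9 \sqrt{3} \theta^{3} - 20 \sqrt{3} \theta^{2} + 12 \sqrt{3} \theta + 6 \sqrt{3 \theta^{2} + 5} - 24 \sqrt{3}\right)}{36}] = \frac{- 240 \theta^{3} \sqrt{3 \theta^{2} + 5} - 27 \theta^{2} \sqrt{3 \theta^{2} + 5} - 40 \theta \sqrt{3 \theta^{2} + 5} + 6 \sqrt{3} \theta + 12 \sqrt{3 \theta^{2} + 5}}{12 \sqrt{3 \theta^{2} + 5}} = f(\theta).
F(5) = - \frac{39089}{12} + \frac{2 \sqrt{15}}{3}; F(1) = - \frac{101}{12} + \frac{\sqrt{6}}{3}.
Integral = F(5) - F(1) = -3249 - \frac{\sqrt{6}}{3} + \frac{2 \sqrt{15}}{3}.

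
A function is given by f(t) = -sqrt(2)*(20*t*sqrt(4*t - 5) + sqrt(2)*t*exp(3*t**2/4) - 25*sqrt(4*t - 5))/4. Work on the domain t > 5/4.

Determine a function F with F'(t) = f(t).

Whatever form F(t) takes, F'(t) = f(t) is non-negotiable.
Check: d/dt[(-3*sqrt(2)*(4*t - 5)**(5/2) - 8*exp(3*t**2/4))/24] = -5*sqrt(2)*t*sqrt(4*t - 5) - t*exp(3*t**2/4)/2 + 25*sqrt(2)*sqrt(4*t - 5)/4, which equals f(t).

An antiderivative is F(t) = (-3*sqrt(2)*(4*t - 5)**(5/2) - 8*exp(3*t**2/4))/24.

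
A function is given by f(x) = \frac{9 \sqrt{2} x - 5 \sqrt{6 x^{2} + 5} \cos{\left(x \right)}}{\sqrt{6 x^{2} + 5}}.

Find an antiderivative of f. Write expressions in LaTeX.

An antiderivative is F(x) = \frac{\sqrt{2} \left(3 \sqrt{6 x^{2} + 5} - 5 \sqrt{2} \sin{\left(x \right)}\right)}{2}.

Whatever form F(x) takes, F'(x) = f(x) is non-negotiable.
Check: d/dx[\frac{\sqrt{2} \left(3 \sqrt{6 x^{2} + 5} - 5 \sqrt{2} \sin{\left(x \right)}\right)}{2}] = \frac{9 \sqrt{2} x - 5 \sqrt{6 x^{2} + 5} \cos{\left(x \right)}}{\sqrt{6 x^{2} + 5}} = f(x).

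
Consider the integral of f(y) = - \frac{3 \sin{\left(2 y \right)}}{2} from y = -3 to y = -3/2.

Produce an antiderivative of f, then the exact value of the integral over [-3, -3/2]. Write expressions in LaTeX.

Antiderivative: F(y) = \frac{3 \cos{\left(2 y \right)}}{4}; value = \frac{3 \cos{\left(3 \right)}}{4} - \frac{3 \cos{\left(6 \right)}}{4}

Differentiate the proposed F(y) back; it has to land on f(y) exactly.
F(y) = \frac{3 \cos{\left(2 y \right)}}{4} is an antiderivative of f.
Check: d/dy[\frac{3 \cos{\left(2 y \right)}}{4}] = - \frac{3 \sin{\left(2 y \right)}}{2} = f(y).
F(-3/2) = \frac{3 \cos{\left(3 \right)}}{4}; F(-3) = \frac{3 \cos{\left(6 \right)}}{4}.
Integral = F(-3/2) - F(-3) = \frac{3 \cos{\left(3 \right)}}{4} - \frac{3 \cos{\left(6 \right)}}{4}.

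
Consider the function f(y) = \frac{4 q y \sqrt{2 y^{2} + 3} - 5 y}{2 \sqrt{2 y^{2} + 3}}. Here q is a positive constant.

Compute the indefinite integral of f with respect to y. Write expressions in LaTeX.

Any candidate F(y) must reproduce f(y) exactly when differentiated.
Check: d/dy[\frac{4 q y^{2} - 5 \sqrt{2 y^{2} + 3}}{4}] = \frac{4 q y \sqrt{2 y^{2} + 3} - 5 y}{2 \sqrt{2 y^{2} + 3}} = f(y).

F(y) = \frac{4 q y^{2} - 5 \sqrt{2 y^{2} + 3}}{4} + C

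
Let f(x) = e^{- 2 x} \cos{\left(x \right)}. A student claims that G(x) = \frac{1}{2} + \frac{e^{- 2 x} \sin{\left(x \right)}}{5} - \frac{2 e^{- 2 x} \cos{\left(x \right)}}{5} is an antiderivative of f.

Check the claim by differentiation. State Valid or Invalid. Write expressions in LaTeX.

Valid: G'(x) = f(x).

d/dx[G] = e^{- 2 x} \cos{\left(x \right)}
This equals f(x) exactly, so the claim holds.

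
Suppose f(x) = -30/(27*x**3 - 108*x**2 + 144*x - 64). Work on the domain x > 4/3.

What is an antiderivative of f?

An antiderivative is F(x) = 5/(3*x - 4)**2.

An antiderivative F(x) passes only if d/dx[F] lands on f(x) exactly.
Check: d/dx[5/(3*x - 4)**2] = -30/(27*x**3 - 108*x**2 + 144*x - 64) = f(x).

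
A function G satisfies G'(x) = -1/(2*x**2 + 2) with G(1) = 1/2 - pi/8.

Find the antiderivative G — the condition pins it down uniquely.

Whatever form G(x) takes, its d/dx must return the stated G'(x).
A general antiderivative is -atan(x)/2 + C.
The condition gives C = 1/2 - pi/8 - (-pi/8) = 1/2.
So G(x) = 1/2 - atan(x)/2.
Check: d/dx[1/2 - atan(x)/2] = -1/(2*x**2 + 2) = G'(x).

G(x) = 1/2 - atan(x)/2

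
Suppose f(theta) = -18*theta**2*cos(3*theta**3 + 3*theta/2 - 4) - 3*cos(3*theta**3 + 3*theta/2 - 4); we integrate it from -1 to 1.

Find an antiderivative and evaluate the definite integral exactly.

f matches the chain-rule pattern g'(h)*h' with inner function h(theta) = 3*theta**3 + 3*theta/2 - 4; substituting u = h(theta) collapses the integral.
F(theta) = -2*sin(3*theta**3 + 3*theta/2 - 4) is an antiderivative of f.
Check: d/dtheta[-2*sin(3*theta**3 + 3*theta/2 - 4)] = -18*theta**2*cos(3*theta**3 + 3*theta/2 - 4) - 3*cos(3*theta**3 + 3*theta/2 - 4) = f(theta).
F(1) = -2*sin(1/2); F(-1) = 2*sin(17/2).
Integral = F(1) - F(-1) = -2*sin(17/2) - 2*sin(1/2).

Antiderivative: F(theta) = -2*sin(3*theta**3 + 3*theta/2 - 4); value = -2*sin(17/2) - 2*sin(1/2)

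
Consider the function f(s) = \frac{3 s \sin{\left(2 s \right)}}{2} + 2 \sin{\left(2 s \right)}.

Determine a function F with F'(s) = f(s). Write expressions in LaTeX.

The integrand splits into summands that can be handled one at a time.
Check: d/ds[- \frac{6 s \cos{\left(2 s \right)} - 3 \sin{\left(2 s \right)} + 8 \cos{\left(2 s \right)}}{8}] = \frac{3 s \sin{\left(2 s \right)}}{2} + 2 \sin{\left(2 s \right)} = f(s).

An antiderivative is F(s) = - \frac{6 s \cos{\left(2 s \right)} - 3 \sin{\left(2 s \right)} + 8 \cos{\left(2 s \right)}}{8}.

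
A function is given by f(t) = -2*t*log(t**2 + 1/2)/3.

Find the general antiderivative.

F(t) = -t**2*log(t**2 + 1/2)/3 + t**2/3 - log(2*t**2 + 1)/6 + C

For F(t) to be correct the identity F'(t) - f(t) = 0 must hold.
Check: d/dt[-t**2*log(t**2 + 1/2)/3 + t**2/3 - log(2*t**2 + 1)/6] = -2*t*log(t**2 + 1/2)/3 = f(t).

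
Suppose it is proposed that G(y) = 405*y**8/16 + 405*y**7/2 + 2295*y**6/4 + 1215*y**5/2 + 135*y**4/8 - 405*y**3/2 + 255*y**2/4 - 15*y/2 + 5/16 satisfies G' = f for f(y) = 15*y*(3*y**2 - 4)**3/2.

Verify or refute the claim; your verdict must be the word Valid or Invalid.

d/dy[G] = 405*y**7/2 + 2835*y**6/2 + 6885*y**5/2 + 6075*y**4/2 + 135*y**3/2 - 1215*y**2/2 + 255*y/2 - 15/2
d/dy[G] - f(y) = 2835*y**6/2 + 8505*y**5/2 + 6075*y**4/2 - 2025*y**3/2 - 1215*y**2/2 + 1215*y/2 - 15/2 != 0.

Invalid: d/dy[G] - f = 2835*y**6/2 + 8505*y**5/2 + 6075*y**4/2 - 2025*y**3/2 - 1215*y**2/2 + 1215*y/2 - 15/2, which is not 0.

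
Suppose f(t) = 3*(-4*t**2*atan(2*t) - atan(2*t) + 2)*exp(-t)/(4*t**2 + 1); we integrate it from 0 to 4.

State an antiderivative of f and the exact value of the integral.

Recognize the product-rule pattern: f = u'v + uv' with u = 3*atan(2*t), v = exp(-t), so integration by parts undoes it.
F(t) = 3*exp(-t)*atan(2*t) is an antiderivative of f.
Check: d/dt[3*exp(-t)*atan(2*t)] = (-12*t**2*atan(2*t) - 3*atan(2*t) + 6)/(4*t**2*exp(t) + exp(t)), which equals f(t).
F(4) = 3*exp(-4)*atan(8); F(0) = 0.
Integral = F(4) - F(0) = 3*exp(-4)*atan(8).

Antiderivative: F(t) = 3*exp(-t)*atan(2*t); value = 3*exp(-4)*atan(8)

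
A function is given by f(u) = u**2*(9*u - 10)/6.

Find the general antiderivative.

Recover f(u) by differentiating a candidate F(u); any mismatch rules it out.
Check: d/du[3*u**4/8 - 5*u**3/9] = 3*u**3/2 - 5*u**2/3, which equals f(u).

F(u) = 3*u**4/8 - 5*u**3/9 + C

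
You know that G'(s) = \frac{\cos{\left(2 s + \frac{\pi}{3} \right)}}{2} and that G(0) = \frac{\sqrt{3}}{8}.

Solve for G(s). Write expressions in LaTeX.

G(s) = \frac{\sin{\left(2 s + \frac{\pi}{3} \right)}}{4}

Whatever form G(s) takes, its d/ds must return the stated G'(s).
A general antiderivative is \frac{\sin{\left(2 s + \frac{\pi}{3} \right)}}{4} + C.
The condition gives C = \frac{\sqrt{3}}{8} - (\frac{\sqrt{3}}{8}) = 0.
So G(s) = \frac{\sin{\left(2 s + \frac{\pi}{3} \right)}}{4}.
Check: d/ds[\frac{\sin{\left(2 s + \frac{\pi}{3} \right)}}{4}] = \frac{\cos{\left(2 s + \frac{\pi}{3} \right)}}{2} = G'(s).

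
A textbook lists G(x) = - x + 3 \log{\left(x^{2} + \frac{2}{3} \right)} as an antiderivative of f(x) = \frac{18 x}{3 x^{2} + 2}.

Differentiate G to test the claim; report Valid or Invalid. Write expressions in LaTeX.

Invalid: d/dx[G] - f = -1, which is not 0.

d/dx[G] = \frac{- 3 x^{2} + 18 x - 2}{3 x^{2} + 2}
d/dx[G] - f(x) = -1 != 0.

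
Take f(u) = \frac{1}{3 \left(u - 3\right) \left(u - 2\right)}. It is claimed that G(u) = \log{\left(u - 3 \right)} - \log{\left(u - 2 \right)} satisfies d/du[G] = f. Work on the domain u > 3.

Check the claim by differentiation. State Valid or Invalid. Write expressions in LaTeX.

Invalid: d/du[G] - f = \frac{2}{3 u^{2} - 15 u + 18}, which is not 0.

d/du[G] = \frac{1}{u^{2} - 5 u + 6}
d/du[G] - f(u) = \frac{2}{3 u^{2} - 15 u + 18} != 0.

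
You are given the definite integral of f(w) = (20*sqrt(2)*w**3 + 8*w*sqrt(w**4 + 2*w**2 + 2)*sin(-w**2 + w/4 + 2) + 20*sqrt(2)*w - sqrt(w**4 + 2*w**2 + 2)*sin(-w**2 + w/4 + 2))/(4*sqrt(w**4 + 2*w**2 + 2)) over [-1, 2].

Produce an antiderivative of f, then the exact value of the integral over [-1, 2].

Antiderivative: F(w) = (5*sqrt(2)*sqrt(w**4 + 2*w**2 + 2) + 2*cos(-w**2 + w/4 + 2))/2; value = -5*sqrt(10)/2 - cos(3/4) + cos(3/2) + 5*sqrt(13)

For F(w) to be correct the identity F'(w) - f(w) = 0 must hold.
F(w) = (5*sqrt(2)*sqrt(w**4 + 2*w**2 + 2) + 2*cos(-w**2 + w/4 + 2))/2 is an antiderivative of f.
Check: d/dw[(5*sqrt(2)*sqrt(w**4 + 2*w**2 + 2) + 2*cos(-w**2 + w/4 + 2))/2] = (20*sqrt(2)*w**3 + 8*w*sqrt(w**4 + 2*w**2 + 2)*sin(-w**2 + w/4 + 2) + 20*sqrt(2)*w - sqrt(w**4 + 2*w**2 + 2)*sin(-w**2 + w/4 + 2))/(4*sqrt(w**4 + 2*w**2 + 2)) = f(w).
F(2) = cos(3/2) + 5*sqrt(13); F(-1) = cos(3/4) + 5*sqrt(10)/2.
Integral = F(2) - F(-1) = -5*sqrt(10)/2 - cos(3/4) + cos(3/2) + 5*sqrt(13).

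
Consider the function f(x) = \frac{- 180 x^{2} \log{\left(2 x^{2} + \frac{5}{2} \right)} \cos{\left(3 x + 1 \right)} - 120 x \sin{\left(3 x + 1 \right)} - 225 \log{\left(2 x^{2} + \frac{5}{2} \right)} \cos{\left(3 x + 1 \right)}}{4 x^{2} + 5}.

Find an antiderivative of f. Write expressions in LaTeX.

An antiderivative is F(x) = - 15 \log{\left(2 x^{2} + \frac{5}{2} \right)} \sin{\left(3 x + 1 \right)}.

f has the shape u'v + uv' for u = - 15 \log{\left(2 x^{2} + \frac{5}{2} \right)} and v = \sin{\left(3 x + 1 \right)} — it is the derivative of the product u*v.
Check: d/dx[- 15 \log{\left(2 x^{2} + \frac{5}{2} \right)} \sin{\left(3 x + 1 \right)}] = \frac{- 180 x^{2} \log{\left(2 x^{2} + \frac{5}{2} \right)} \cos{\left(3 x + 1 \right)} - 120 x \sin{\left(3 x + 1 \right)} - 225 \log{\left(2 x^{2} + \frac{5}{2} \right)} \cos{\left(3 x + 1 \right)}}{4 x^{2} + 5} = f(x).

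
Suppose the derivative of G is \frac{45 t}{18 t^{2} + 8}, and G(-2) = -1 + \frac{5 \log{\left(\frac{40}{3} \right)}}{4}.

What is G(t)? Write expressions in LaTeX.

G(t) = \frac{5 \log{\left(3 t^{2} + \frac{4}{3} \right)}}{4} - 1

The substitution u = 3 t^{2} + \frac{4}{3} works: G'(t) is exactly (dG/du)*(du/dt) for that inner function.
A general antiderivative is \frac{5 \log{\left(3 t^{2} + \frac{4}{3} \right)}}{4} + C.
The condition gives C = -1 + \frac{5 \log{\left(\frac{40}{3} \right)}}{4} - (\frac{5 \log{\left(\frac{40}{3} \right)}}{4}) = -1.
So G(t) = \frac{5 \log{\left(3 t^{2} + \frac{4}{3} \right)}}{4} - 1.
Check: d/dt[\frac{5 \log{\left(3 t^{2} + \frac{4}{3} \right)}}{4} - 1] = \frac{45 t}{18 t^{2} + 8} = G'(t).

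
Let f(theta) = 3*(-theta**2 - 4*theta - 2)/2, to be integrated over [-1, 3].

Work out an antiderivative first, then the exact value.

Antiderivative: F(theta) = -theta**3/2 - 3*theta**2 - 3*theta; value = -50

A candidate is checked by its d/dtheta: the result must match f(theta).
F(theta) = -theta**3/2 - 3*theta**2 - 3*theta is an antiderivative of f.
Check: d/dtheta[-theta**3/2 - 3*theta**2 - 3*theta] = -3*theta**2/2 - 6*theta - 3, which equals f(theta).
F(3) = -99/2; F(-1) = 1/2.
Integral = F(3) - F(-1) = -50.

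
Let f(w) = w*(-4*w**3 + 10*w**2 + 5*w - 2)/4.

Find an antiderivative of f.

A first test for any F(w): its w-derivative must equal f(w) identically.
Check: d/dw[-w**2*(24*w**3 - 75*w**2 - 50*w + 30)/120] = -w**4 + 5*w**3/2 + 5*w**2/4 - w/2, which equals f(w).

An antiderivative is F(w) = -w**2*(24*w**3 - 75*w**2 - 50*w + 30)/120.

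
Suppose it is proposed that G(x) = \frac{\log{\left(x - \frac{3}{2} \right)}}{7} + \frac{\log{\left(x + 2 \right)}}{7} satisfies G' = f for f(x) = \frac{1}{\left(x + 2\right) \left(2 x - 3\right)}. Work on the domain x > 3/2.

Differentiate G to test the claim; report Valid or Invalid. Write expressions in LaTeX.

Invalid: d/dx[G] - f = \frac{2}{7 x + 14}, which is not 0.

d/dx[G] = \frac{4 x + 1}{14 x^{2} + 7 x - 42}
d/dx[G] - f(x) = \frac{2}{7 x + 14} != 0.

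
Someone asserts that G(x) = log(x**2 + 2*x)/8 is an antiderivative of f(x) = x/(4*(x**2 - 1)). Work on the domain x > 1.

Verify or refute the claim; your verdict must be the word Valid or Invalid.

Invalid: d/dx[G] - f = (-x**2 - x - 1)/(4*x**4 + 8*x**3 - 4*x**2 - 8*x), which is not 0.

d/dx[G] = (x + 1)/(4*x**2 + 8*x)
d/dx[G] - f(x) = (-x**2 - x - 1)/(4*x**4 + 8*x**3 - 4*x**2 - 8*x) != 0.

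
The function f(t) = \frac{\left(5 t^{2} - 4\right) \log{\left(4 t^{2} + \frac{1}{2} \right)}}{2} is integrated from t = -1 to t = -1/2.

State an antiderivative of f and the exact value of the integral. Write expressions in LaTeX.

Differentiate the proposed F(t) back; it has to land on f(t) exactly.
F(t) = \frac{240 t^{3} \log{\left(4 t^{2} + \frac{1}{2} \right)} - 160 t^{3} - 576 t \log{\left(4 t^{2} + \frac{1}{2} \right)} + 1212 t - 303 \sqrt{2} \operatorname{atan}{\left(2 \sqrt{2} t \right)}}{288} is an antiderivative of f.
Check: d/dt[\frac{240 t^{3} \log{\left(4 t^{2} + \frac{1}{2} \right)} - 160 t^{3} - 576 t \log{\left(4 t^{2} + \frac{1}{2} \right)} + 1212 t - 303 \sqrt{2} \operatorname{atan}{\left(2 \sqrt{2} t \right)}}{288}] = \frac{5 t^{2} \log{\left(4 t^{2} + \frac{1}{2} \right)}}{2} - 2 \log{\left(4 t^{2} + \frac{1}{2} \right)}, which equals f(t).
F(-1/2) = - \frac{293}{144} + \frac{43 \log{\left(\frac{3}{2} \right)}}{48} + \frac{101 \sqrt{2} \operatorname{atan}{\left(\sqrt{2} \right)}}{96}; F(-1) = - \frac{263}{72} + \frac{7 \log{\left(\frac{9}{2} \right)}}{6} + \frac{101 \sqrt{2} \operatorname{atan}{\left(2 \sqrt{2} \right)}}{96}.
Integral = F(-1/2) - F(-1) = - \frac{101 \sqrt{2} \operatorname{atan}{\left(2 \sqrt{2} \right)}}{96} - \frac{7 \log{\left(\frac{9}{2} \right)}}{6} + \frac{43 \log{\left(\frac{3}{2} \right)}}{48} + \frac{101 \sqrt{2} \operatorname{atan}{\left(\sqrt{2} \right)}}{96} + \frac{233}{144}.

Antiderivative: F(t) = \frac{240 t^{3} \log{\left(4 t^{2} + \frac{1}{2} \right)} - 160 t^{3} - 576 t \log{\left(4 t^{2} + \frac{1}{2} \right)} + 1212 t - 303 \sqrt{2} \operatorname{atan}{\left(2 \sqrt{2} t \right)}}{288}; value = - \frac{101 \sqrt{2} \operatorname{atan}{\left(2 \sqrt{2} \right)}}{96} - \frac{7 \log{\left(\frac{9}{2} \right)}}{6} + \frac{43 \log{\left(\frac{3}{2} \right)}}{48} + \frac{101 \sqrt{2} \operatorname{atan}{\left(\sqrt{2} \right)}}{96} + \frac{233}{144}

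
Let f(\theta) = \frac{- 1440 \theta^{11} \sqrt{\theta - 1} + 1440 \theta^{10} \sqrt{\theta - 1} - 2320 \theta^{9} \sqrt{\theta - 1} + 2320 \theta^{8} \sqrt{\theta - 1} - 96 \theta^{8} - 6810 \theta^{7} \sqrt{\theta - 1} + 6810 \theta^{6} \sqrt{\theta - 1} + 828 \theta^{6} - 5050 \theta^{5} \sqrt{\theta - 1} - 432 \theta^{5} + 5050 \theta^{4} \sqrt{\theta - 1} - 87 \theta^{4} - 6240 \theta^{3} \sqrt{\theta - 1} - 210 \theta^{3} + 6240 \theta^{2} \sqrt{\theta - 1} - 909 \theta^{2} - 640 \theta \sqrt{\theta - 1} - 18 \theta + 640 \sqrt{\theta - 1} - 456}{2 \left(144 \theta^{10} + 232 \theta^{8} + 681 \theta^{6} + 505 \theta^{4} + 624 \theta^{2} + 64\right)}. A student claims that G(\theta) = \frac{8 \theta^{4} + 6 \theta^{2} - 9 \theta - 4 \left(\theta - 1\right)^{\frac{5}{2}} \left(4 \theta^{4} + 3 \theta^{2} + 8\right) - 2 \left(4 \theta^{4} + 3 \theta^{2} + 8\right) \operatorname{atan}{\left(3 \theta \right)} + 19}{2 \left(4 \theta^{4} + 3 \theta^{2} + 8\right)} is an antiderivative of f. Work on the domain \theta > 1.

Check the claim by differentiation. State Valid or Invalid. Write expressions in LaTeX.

Valid: G'(\theta) = f(\theta).

d/d\theta[G] = \frac{- 1440 \theta^{11} \sqrt{\theta - 1} + 1440 \theta^{10} \sqrt{\theta - 1} - 2320 \theta^{9} \sqrt{\theta - 1} + 2320 \theta^{8} \sqrt{\theta - 1} - 96 \theta^{8} - 6810 \theta^{7} \sqrt{\theta - 1} + 6810 \theta^{6} \sqrt{\theta - 1} + 828 \theta^{6} - 5050 \theta^{5} \sqrt{\theta - 1} - 432 \theta^{5} + 5050 \theta^{4} \sqrt{\theta - 1} - 87 \theta^{4} - 6240 \theta^{3} \sqrt{\theta - 1} - 210 \theta^{3} + 6240 \theta^{2} \sqrt{\theta - 1} - 909 \theta^{2} - 640 \theta \sqrt{\theta - 1} - 18 \theta + 640 \sqrt{\theta - 1} - 456}{288 \theta^{10} + 464 \theta^{8} + 1362 \theta^{6} + 1010 \theta^{4} + 1248 \theta^{2} + 128}
This equals f(\theta) exactly, so the claim holds.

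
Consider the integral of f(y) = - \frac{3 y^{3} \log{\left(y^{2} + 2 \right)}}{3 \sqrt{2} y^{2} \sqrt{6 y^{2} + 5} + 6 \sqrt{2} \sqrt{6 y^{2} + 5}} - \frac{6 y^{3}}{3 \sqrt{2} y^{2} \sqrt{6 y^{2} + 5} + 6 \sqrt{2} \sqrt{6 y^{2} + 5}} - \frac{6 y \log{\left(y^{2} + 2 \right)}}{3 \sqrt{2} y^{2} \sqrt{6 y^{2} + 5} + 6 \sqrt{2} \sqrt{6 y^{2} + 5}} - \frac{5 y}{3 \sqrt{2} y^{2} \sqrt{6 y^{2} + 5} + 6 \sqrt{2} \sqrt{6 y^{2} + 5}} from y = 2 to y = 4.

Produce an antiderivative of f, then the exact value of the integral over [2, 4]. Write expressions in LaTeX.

f has the shape u'v + uv' for u = - \frac{\sqrt{3 y^{2} + \frac{5}{2}}}{6} and v = \log{\left(y^{2} + 2 \right)} — it is the derivative of the product u*v.
F(y) = - \frac{\sqrt{3 y^{2} + \frac{5}{2}} \log{\left(y^{2} + 2 \right)}}{6} is an antiderivative of f.
Check: d/dy[- \frac{\sqrt{3 y^{2} + \frac{5}{2}} \log{\left(y^{2} + 2 \right)}}{6}] = \frac{- 3 y^{3} \log{\left(y^{2} + 2 \right)} - 6 y^{3} - 6 y \log{\left(y^{2} + 2 \right)} - 5 y}{3 \sqrt{2} y^{2} \sqrt{6 y^{2} + 5} + 6 \sqrt{2} \sqrt{6 y^{2} + 5}}, which equals f(y).
F(4) = - \frac{\sqrt{202} \log{\left(18 \right)}}{12}; F(2) = - \frac{\sqrt{58} \log{\left(6 \right)}}{12}.
Integral = F(4) - F(2) = - \frac{\sqrt{202} \log{\left(18 \right)}}{12} + \frac{\sqrt{58} \log{\left(6 \right)}}{12}.

Antiderivative: F(y) = - \frac{\sqrt{3 y^{2} + \frac{5}{2}} \log{\left(y^{2} + 2 \right)}}{6}; value = - \frac{\sqrt{202} \log{\left(18 \right)}}{12} + \frac{\sqrt{58} \log{\left(6 \right)}}{12}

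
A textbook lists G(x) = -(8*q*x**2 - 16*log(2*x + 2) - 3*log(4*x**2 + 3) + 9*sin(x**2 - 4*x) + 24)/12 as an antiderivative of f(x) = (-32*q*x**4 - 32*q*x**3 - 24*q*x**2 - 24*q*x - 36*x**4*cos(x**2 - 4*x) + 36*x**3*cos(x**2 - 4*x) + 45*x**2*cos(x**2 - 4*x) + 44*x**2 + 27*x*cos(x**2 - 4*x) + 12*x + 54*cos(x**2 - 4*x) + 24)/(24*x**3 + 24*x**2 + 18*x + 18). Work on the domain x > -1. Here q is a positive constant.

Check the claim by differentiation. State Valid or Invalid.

Valid - differentiating G returns exactly f.

d/dx[G] = (-32*q*x**4 - 32*q*x**3 - 24*q*x**2 - 24*q*x - 36*x**4*cos(x**2 - 4*x) + 36*x**3*cos(x**2 - 4*x) + 45*x**2*cos(x**2 - 4*x) + 44*x**2 + 27*x*cos(x**2 - 4*x) + 12*x + 54*cos(x**2 - 4*x) + 24)/(24*x**3 + 24*x**2 + 18*x + 18)
This equals f(x) exactly, so the claim holds.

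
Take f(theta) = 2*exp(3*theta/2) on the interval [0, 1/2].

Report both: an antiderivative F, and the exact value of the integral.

A first test for any F(theta): its theta-derivative must equal f(theta) identically.
F(theta) = 4*exp(3*theta/2)/3 is an antiderivative of f.
Check: d/dtheta[4*exp(3*theta/2)/3] = 2*exp(3*theta/2) = f(theta).
F(1/2) = 4*exp(3/4)/3; F(0) = 4/3.
Integral = F(1/2) - F(0) = -4/3 + 4*exp(3/4)/3.

Antiderivative: F(theta) = 4*exp(3*theta/2)/3; value = -4/3 + 4*exp(3/4)/3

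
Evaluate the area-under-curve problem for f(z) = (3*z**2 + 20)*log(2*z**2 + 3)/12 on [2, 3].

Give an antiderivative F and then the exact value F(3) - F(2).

Since d/dz undoes antidifferentiation here, F'(z) = f(z) is required of F(z).
F(z) = (6*z**3*log(2*z**2 + 3) - 4*z**3 + 120*z*log(2*z**2 + 3) - 222*z + 111*sqrt(6)*atan(sqrt(6)*z/3))/72 is an antiderivative of f.
Check: d/dz[(6*z**3*log(2*z**2 + 3) - 4*z**3 + 120*z*log(2*z**2 + 3) - 222*z + 111*sqrt(6)*atan(sqrt(6)*z/3))/72] = z**2*log(2*z**2 + 3)/4 + 5*log(2*z**2 + 3)/3, which equals f(z).
F(3) = -43/4 + 37*sqrt(6)*atan(sqrt(6))/24 + 29*log(21)/4; F(2) = -119/18 + 37*sqrt(6)*atan(2*sqrt(6)/3)/24 + 4*log(11).
Integral = F(3) - F(2) = -4*log(11) - 149/36 - 37*sqrt(6)*atan(2*sqrt(6)/3)/24 + 37*sqrt(6)*atan(sqrt(6))/24 + 29*log(21)/4.

Antiderivative: F(z) = (6*z**3*log(2*z**2 + 3) - 4*z**3 + 120*z*log(2*z**2 + 3) - 222*z + 111*sqrt(6)*atan(sqrt(6)*z/3))/72; value = -4*log(11) - 149/36 - 37*sqrt(6)*atan(2*sqrt(6)/3)/24 + 37*sqrt(6)*atan(sqrt(6))/24 + 29*log(21)/4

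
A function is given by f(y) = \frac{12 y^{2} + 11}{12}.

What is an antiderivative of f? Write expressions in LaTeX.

An antiderivative is F(y) = \frac{4 y^{3} + 11 y - 24}{12}.

Check any antiderivative F(y) by computing F'(y) and comparing it with f(y).
Check: d/dy[\frac{4 y^{3} + 11 y - 24}{12}] = y^{2} + \frac{11}{12}, which equals f(y).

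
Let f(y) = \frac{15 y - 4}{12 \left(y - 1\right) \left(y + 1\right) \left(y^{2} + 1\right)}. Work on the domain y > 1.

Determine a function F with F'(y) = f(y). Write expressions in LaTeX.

An antiderivative is F(y) = \frac{11 \log{\left(y - 1 \right)} + 19 \log{\left(y + 1 \right)} - 15 \log{\left(y^{2} + 1 \right)} + 8 \operatorname{atan}{\left(y \right)}}{48}.

The denominator factors as 12 \left(y - 1\right) \left(y + 1\right) \left(y^{2} + 1\right); partial fractions split f into directly integrable pieces: - \frac{15 y - 4}{24 \left(y^{2} + 1\right)} + \frac{19}{48 \left(y + 1\right)} + \frac{11}{48 \left(y - 1\right)}.
Check: d/dy[\frac{11 \log{\left(y - 1 \right)} + 19 \log{\left(y + 1 \right)} - 15 \log{\left(y^{2} + 1 \right)} + 8 \operatorname{atan}{\left(y \right)}}{48}] = \frac{15 y - 4}{12 y^{4} - 12}, which equals f(y).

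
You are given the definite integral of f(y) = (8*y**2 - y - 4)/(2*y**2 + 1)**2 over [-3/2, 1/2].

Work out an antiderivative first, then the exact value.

Recognize the product-rule pattern: f = u'v + uv' with u = 1/(2*y**2 + 1), v = 1/4 - 4*y, so integration by parts undoes it.
F(y) = (1 - 16*y)/(4*(2*y**2 + 1)) is an antiderivative of f.
Check: d/dy[(1 - 16*y)/(4*(2*y**2 + 1))] = (8*y**2 - y - 4)/(4*y**4 + 4*y**2 + 1), which equals f(y).
F(1/2) = -7/6; F(-3/2) = 25/22.
Integral = F(1/2) - F(-3/2) = -76/33.

Antiderivative: F(y) = (1 - 16*y)/(4*(2*y**2 + 1)); value = -76/33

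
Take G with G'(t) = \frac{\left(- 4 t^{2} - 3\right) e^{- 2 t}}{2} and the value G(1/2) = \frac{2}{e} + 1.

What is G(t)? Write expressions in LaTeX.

G(t) = \frac{\left(4 t^{2} + 4 t + 4 e^{2 t} + 5\right) e^{- 2 t}}{4}

Recognize the product-rule pattern: G'(t) = u'v + uv' with u = t^{2} + t + \frac{5}{4}, v = e^{- 2 t}, so integration by parts undoes it.
A general antiderivative is \frac{\left(4 t^{2} + 4 t + 5\right) e^{- 2 t}}{4} + C.
The condition gives C = \frac{2}{e} + 1 - (\frac{2}{e}) = 1.
So G(t) = \frac{\left(4 t^{2} + 4 t + 4 e^{2 t} + 5\right) e^{- 2 t}}{4}.
Check: d/dt[\frac{\left(4 t^{2} + 4 t + 4 e^{2 t} + 5\right) e^{- 2 t}}{4}] = \frac{\left(- 4 t^{2} - 3\right) e^{- 2 t}}{2} = G'(t).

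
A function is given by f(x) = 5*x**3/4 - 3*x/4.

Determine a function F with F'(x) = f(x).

An antiderivative is F(x) = x**2*(5*x**2 - 6)/16.

The integrand splits into summands that can be handled one at a time.
Check: d/dx[x**2*(5*x**2 - 6)/16] = 5*x**3/4 - 3*x/4 = f(x).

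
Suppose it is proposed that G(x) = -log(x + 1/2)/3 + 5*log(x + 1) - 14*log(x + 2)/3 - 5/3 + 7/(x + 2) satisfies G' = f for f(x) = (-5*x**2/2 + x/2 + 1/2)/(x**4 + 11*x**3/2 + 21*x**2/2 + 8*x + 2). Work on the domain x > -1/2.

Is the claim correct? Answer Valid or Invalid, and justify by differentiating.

d/dx[G] = (-5*x**2 + x + 1)/(2*x**4 + 11*x**3 + 21*x**2 + 16*x + 4)
This equals f(x) exactly, so the claim holds.

Valid - differentiating G returns exactly f.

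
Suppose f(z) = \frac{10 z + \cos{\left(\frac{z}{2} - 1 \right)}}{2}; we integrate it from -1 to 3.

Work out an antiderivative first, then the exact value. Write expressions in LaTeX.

Recover f(z) by differentiating a candidate F(z); any mismatch rules it out.
F(z) = \frac{5 z^{2}}{2} + \sin{\left(\frac{z}{2} - 1 \right)} is an antiderivative of f.
Check: d/dz[\frac{5 z^{2}}{2} + \sin{\left(\frac{z}{2} - 1 \right)}] = 5 z + \frac{\cos{\left(\frac{z}{2} - 1 \right)}}{2}, which equals f(z).
F(3) = \sin{\left(\frac{1}{2} \right)} + \frac{45}{2}; F(-1) = \frac{5}{2} - \sin{\left(\frac{3}{2} \right)}.
Integral = F(3) - F(-1) = \sin{\left(\frac{1}{2} \right)} + \sin{\left(\frac{3}{2} \right)} + 20.

Antiderivative: F(z) = \frac{5 z^{2}}{2} + \sin{\left(\frac{z}{2} - 1 \right)}; value = \sin{\left(\frac{1}{2} \right)} + \sin{\left(\frac{3}{2} \right)} + 20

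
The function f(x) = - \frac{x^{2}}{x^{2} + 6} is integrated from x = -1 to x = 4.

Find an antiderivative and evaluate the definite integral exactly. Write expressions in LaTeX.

Antiderivative: F(x) = - x + \sqrt{6} \operatorname{atan}{\left(\frac{\sqrt{6} x}{6} \right)}; value = -5 + \sqrt{6} \operatorname{atan}{\left(\frac{\sqrt{6}}{6} \right)} + \sqrt{6} \operatorname{atan}{\left(\frac{2 \sqrt{6}}{3} \right)}

Recover f(x) by differentiating a candidate F(x); any mismatch rules it out.
F(x) = - x + \sqrt{6} \operatorname{atan}{\left(\frac{\sqrt{6} x}{6} \right)} is an antiderivative of f.
Check: d/dx[- x + \sqrt{6} \operatorname{atan}{\left(\frac{\sqrt{6} x}{6} \right)}] = - \frac{x^{2}}{x^{2} + 6} = f(x).
F(4) = -4 + \sqrt{6} \operatorname{atan}{\left(\frac{2 \sqrt{6}}{3} \right)}; F(-1) = - \sqrt{6} \operatorname{atan}{\left(\frac{\sqrt{6}}{6} \right)} + 1.
Integral = F(4) - F(-1) = -5 + \sqrt{6} \operatorname{atan}{\left(\frac{\sqrt{6}}{6} \right)} + \sqrt{6} \operatorname{atan}{\left(\frac{2 \sqrt{6}}{3} \right)}.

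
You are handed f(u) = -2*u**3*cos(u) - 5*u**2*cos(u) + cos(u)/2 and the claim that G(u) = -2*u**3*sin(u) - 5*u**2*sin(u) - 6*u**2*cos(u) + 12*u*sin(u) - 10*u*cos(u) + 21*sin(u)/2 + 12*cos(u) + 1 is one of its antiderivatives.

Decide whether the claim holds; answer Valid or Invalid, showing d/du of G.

Valid - the claim checks out under differentiation.

d/du[G] = -2*u**3*cos(u) - 5*u**2*cos(u) + cos(u)/2
This equals f(u) exactly, so the claim holds.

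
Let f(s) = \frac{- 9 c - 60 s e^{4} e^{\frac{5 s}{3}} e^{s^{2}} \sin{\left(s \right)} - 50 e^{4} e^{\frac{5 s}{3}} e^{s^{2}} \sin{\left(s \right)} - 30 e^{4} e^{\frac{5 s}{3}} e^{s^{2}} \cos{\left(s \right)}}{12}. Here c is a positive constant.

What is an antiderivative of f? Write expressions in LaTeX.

A first test for any F(s): its s-derivative must equal f(s) identically.
Check: d/ds[\frac{- 3 c s - 10 e^{s^{2} + \frac{5 s}{3} + 4} \sin{\left(s \right)}}{4}] = - \frac{3 c}{4} - 5 s e^{4} e^{\frac{5 s}{3}} e^{s^{2}} \sin{\left(s \right)} - \frac{25 e^{4} e^{\frac{5 s}{3}} e^{s^{2}} \sin{\left(s \right)}}{6} - \frac{5 e^{4} e^{\frac{5 s}{3}} e^{s^{2}} \cos{\left(s \right)}}{2}, which equals f(s).

An antiderivative is F(s) = \frac{- 3 c s - 10 e^{s^{2} + \frac{5 s}{3} + 4} \sin{\left(s \right)}}{4}.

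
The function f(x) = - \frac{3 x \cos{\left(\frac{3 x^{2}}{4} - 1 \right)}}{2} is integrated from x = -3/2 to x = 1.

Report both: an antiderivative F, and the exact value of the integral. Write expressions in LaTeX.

Antiderivative: F(x) = - \sin{\left(\frac{3 x^{2}}{4} - 1 \right)}; value = \sin{\left(\frac{1}{4} \right)} + \sin{\left(\frac{11}{16} \right)}

f matches the chain-rule pattern g'(h)*h' with inner function h(x) = \frac{3 x^{2}}{4} - 1; substituting u = h(x) collapses the integral.
F(x) = - \sin{\left(\frac{3 x^{2}}{4} - 1 \right)} is an antiderivative of f.
Check: d/dx[- \sin{\left(\frac{3 x^{2}}{4} - 1 \right)}] = - \frac{3 x \cos{\left(\frac{3 x^{2}}{4} - 1 \right)}}{2} = f(x).
F(1) = \sin{\left(\frac{1}{4} \right)}; F(-3/2) = - \sin{\left(\frac{11}{16} \right)}.
Integral = F(1) - F(-3/2) = \sin{\left(\frac{1}{4} \right)} + \sin{\left(\frac{11}{16} \right)}.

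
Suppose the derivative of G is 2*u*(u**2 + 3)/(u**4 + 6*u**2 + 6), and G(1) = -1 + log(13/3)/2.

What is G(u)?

G'(u) matches the chain-rule pattern g'(h)*h' with inner function h(u) = u**4/3 + 2*u**2 + 2; substituting w = h(u) collapses the integral.
A general antiderivative is log(u**4/3 + 2*u**2 + 2)/2 + C.
The condition gives C = -1 + log(13/3)/2 - (log(13/3)/2) = -1.
So G(u) = log(u**4/3 + 2*u**2 + 2)/2 - 1.
Check: d/du[log(u**4/3 + 2*u**2 + 2)/2 - 1] = (2*u**3 + 6*u)/(u**4 + 6*u**2 + 6), which equals G'(u).

G(u) = log(u**4/3 + 2*u**2 + 2)/2 - 1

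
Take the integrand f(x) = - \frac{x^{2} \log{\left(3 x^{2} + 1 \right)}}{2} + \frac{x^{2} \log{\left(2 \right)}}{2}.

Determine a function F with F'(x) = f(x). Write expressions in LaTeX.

An antiderivative is F(x) = - \frac{9 x^{3} \log{\left(\frac{3 x^{2}}{2} + \frac{1}{2} \right)} - 6 x^{3} + 6 x - 2 \sqrt{3} \operatorname{atan}{\left(\sqrt{3} x \right)}}{54}.

The integrand splits into summands that can be handled one at a time.
Check: d/dx[- \frac{9 x^{3} \log{\left(\frac{3 x^{2}}{2} + \frac{1}{2} \right)} - 6 x^{3} + 6 x - 2 \sqrt{3} \operatorname{atan}{\left(\sqrt{3} x \right)}}{54}] = - \frac{x^{2} \log{\left(3 x^{2} + 1 \right)}}{2} + \frac{x^{2} \log{\left(2 \right)}}{2} = f(x).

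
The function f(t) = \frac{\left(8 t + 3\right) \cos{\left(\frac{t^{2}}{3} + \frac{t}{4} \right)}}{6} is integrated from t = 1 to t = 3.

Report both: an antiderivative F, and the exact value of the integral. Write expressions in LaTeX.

Antiderivative: F(t) = 2 \sin{\left(\frac{t^{2}}{3} + \frac{t}{4} \right)}; value = 2 \sin{\left(\frac{15}{4} \right)} - 2 \sin{\left(\frac{7}{12} \right)}

f matches the chain-rule pattern g'(h)*h' with inner function h(t) = \frac{t^{2}}{3} + \frac{t}{4}; substituting u = h(t) collapses the integral.
F(t) = 2 \sin{\left(\frac{t^{2}}{3} + \frac{t}{4} \right)} is an antiderivative of f.
Check: d/dt[2 \sin{\left(\frac{t^{2}}{3} + \frac{t}{4} \right)}] = \frac{4 t \cos{\left(\frac{t^{2}}{3} + \frac{t}{4} \right)}}{3} + \frac{\cos{\left(\frac{t^{2}}{3} + \frac{t}{4} \right)}}{2}, which equals f(t).
F(3) = 2 \sin{\left(\frac{15}{4} \right)}; F(1) = 2 \sin{\left(\frac{7}{12} \right)}.
Integral = F(3) - F(1) = 2 \sin{\left(\frac{15}{4} \right)} - 2 \sin{\left(\frac{7}{12} \right)}.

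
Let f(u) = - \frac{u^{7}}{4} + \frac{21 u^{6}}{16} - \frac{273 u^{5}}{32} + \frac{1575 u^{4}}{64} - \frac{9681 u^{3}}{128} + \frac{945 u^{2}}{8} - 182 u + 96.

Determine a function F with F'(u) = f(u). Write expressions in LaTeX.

An antiderivative is F(u) = - \frac{u^{8}}{32} + \frac{3 u^{7}}{16} - \frac{91 u^{6}}{64} + \frac{315 u^{5}}{64} - \frac{9681 u^{4}}{512} + \frac{315 u^{3}}{8} - 91 u^{2} + 96 u.

f matches the chain-rule pattern g'(h)*h' with inner function h(u) = - \frac{u^{2}}{2} + \frac{3 u}{4} - 4; substituting w = h(u) collapses the integral.
Check: d/du[- \frac{u^{8}}{32} + \frac{3 u^{7}}{16} - \frac{91 u^{6}}{64} + \frac{315 u^{5}}{64} - \frac{9681 u^{4}}{512} + \frac{315 u^{3}}{8} - 91 u^{2} + 96 u] = - \frac{u^{7}}{4} + \frac{21 u^{6}}{16} - \frac{273 u^{5}}{32} + \frac{1575 u^{4}}{64} - \frac{9681 u^{3}}{128} + \frac{945 u^{2}}{8} - 182 u + 96 = f(u).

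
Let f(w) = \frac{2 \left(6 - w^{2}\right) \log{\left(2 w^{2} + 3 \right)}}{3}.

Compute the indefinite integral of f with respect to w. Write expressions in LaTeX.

F(w) = - \frac{6 w^{3} \log{\left(2 w^{2} + 3 \right)} - 4 w^{3} - 108 w \log{\left(2 w^{2} + 3 \right)} + 234 w - 117 \sqrt{6} \operatorname{atan}{\left(\frac{\sqrt{6} w}{3} \right)}}{27} + C

A candidate is checked by its d/dw: the result must match f(w).
Check: d/dw[- \frac{6 w^{3} \log{\left(2 w^{2} + 3 \right)} - 4 w^{3} - 108 w \log{\left(2 w^{2} + 3 \right)} + 234 w - 117 \sqrt{6} \operatorname{atan}{\left(\frac{\sqrt{6} w}{3} \right)}}{27}] = - \frac{2 w^{2} \log{\left(2 w^{2} + 3 \right)}}{3} + 4 \log{\left(2 w^{2} + 3 \right)}, which equals f(w).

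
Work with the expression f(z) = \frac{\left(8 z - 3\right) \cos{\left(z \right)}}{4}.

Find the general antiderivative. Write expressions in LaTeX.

F(z) = 2 z \sin{\left(z \right)} - \frac{3 \sin{\left(z \right)}}{4} + 2 \cos{\left(z \right)} + C

Any candidate F(z) must reproduce f(z) exactly when differentiated.
Check: d/dz[2 z \sin{\left(z \right)} - \frac{3 \sin{\left(z \right)}}{4} + 2 \cos{\left(z \right)}] = 2 z \cos{\left(z \right)} - \frac{3 \cos{\left(z \right)}}{4}, which equals f(z).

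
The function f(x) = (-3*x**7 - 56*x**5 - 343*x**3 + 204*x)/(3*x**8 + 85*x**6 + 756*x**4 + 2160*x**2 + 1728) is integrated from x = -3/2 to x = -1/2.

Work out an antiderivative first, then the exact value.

Antiderivative: F(x) = (-2*(x**2 + 12)*log(x**2 + 3) + (x**2 + 12)*log(3*x**2 + 4) - 5)/(2*(x**2 + 12)); value = -log(43/4)/2 - log(13/4) - 80/2793 + log(19/4)/2 + log(21/4)

A candidate is checked by its d/dx: the result must match f(x).
F(x) = (-2*(x**2 + 12)*log(x**2 + 3) + (x**2 + 12)*log(3*x**2 + 4) - 5)/(2*(x**2 + 12)) is an antiderivative of f.
Check: d/dx[(-2*(x**2 + 12)*log(x**2 + 3) + (x**2 + 12)*log(3*x**2 + 4) - 5)/(2*(x**2 + 12))] = (-3*x**7 - 56*x**5 - 343*x**3 + 204*x)/(3*x**8 + 85*x**6 + 756*x**4 + 2160*x**2 + 1728) = f(x).
F(-1/2) = -log(13/4) - 10/49 + log(19/4)/2; F(-3/2) = -log(21/4) - 10/57 + log(43/4)/2.
Integral = F(-1/2) - F(-3/2) = -log(43/4)/2 - log(13/4) - 80/2793 + log(19/4)/2 + log(21/4).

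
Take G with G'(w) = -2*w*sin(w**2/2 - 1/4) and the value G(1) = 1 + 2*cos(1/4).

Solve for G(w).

G'(w) matches the chain-rule pattern g'(h)*h' with inner function h(w) = w**2/2 - 1/4; substituting u = h(w) collapses the integral.
A general antiderivative is 2*cos(w**2/2 - 1/4) + C.
The condition gives C = 1 + 2*cos(1/4) - (2*cos(1/4)) = 1.
So G(w) = 2*cos(w**2/2 - 1/4) + 1.
Check: d/dw[2*cos(w**2/2 - 1/4) + 1] = -2*w*sin(w**2/2 - 1/4) = G'(w).

G(w) = 2*cos(w**2/2 - 1/4) + 1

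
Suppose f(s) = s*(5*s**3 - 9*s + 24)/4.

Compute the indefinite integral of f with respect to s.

F(s) = (s**5 - 3*s**3 + 12*s**2 - 4)/4 + C

Since d/ds undoes antidifferentiation here, F'(s) = f(s) is required of F(s).
Check: d/ds[(s**5 - 3*s**3 + 12*s**2 - 4)/4] = 5*s**4/4 - 9*s**2/4 + 6*s, which equals f(s).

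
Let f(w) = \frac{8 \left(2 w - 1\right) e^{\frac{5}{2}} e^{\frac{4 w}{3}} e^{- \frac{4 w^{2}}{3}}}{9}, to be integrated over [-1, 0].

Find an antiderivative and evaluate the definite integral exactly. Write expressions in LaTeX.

Antiderivative: F(w) = - \frac{2 e^{- \frac{4 w^{2}}{3} + \frac{4 w}{3} + \frac{5}{2}}}{3}; value = - \frac{2 e^{\frac{5}{2}}}{3} + \frac{2}{3 e^{\frac{1}{6}}}

f matches the chain-rule pattern g'(h)*h' with inner function h(w) = - \frac{4 w^{2}}{3} + \frac{4 w}{3} + \frac{5}{2}; substituting u = h(w) collapses the integral.
F(w) = - \frac{2 e^{- \frac{4 w^{2}}{3} + \frac{4 w}{3} + \frac{5}{2}}}{3} is an antiderivative of f.
Check: d/dw[- \frac{2 e^{- \frac{4 w^{2}}{3} + \frac{4 w}{3} + \frac{5}{2}}}{3}] = \frac{16 w e^{\frac{5}{2}} e^{\frac{4 w}{3}} e^{- \frac{4 w^{2}}{3}}}{9} - \frac{8 e^{\frac{5}{2}} e^{\frac{4 w}{3}} e^{- \frac{4 w^{2}}{3}}}{9}, which equals f(w).
F(0) = - \frac{2 e^{\frac{5}{2}}}{3}; F(-1) = - \frac{2}{3 e^{\frac{1}{6}}}.
Integral = F(0) - F(-1) = - \frac{2 e^{\frac{5}{2}}}{3} + \frac{2}{3 e^{\frac{1}{6}}}.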